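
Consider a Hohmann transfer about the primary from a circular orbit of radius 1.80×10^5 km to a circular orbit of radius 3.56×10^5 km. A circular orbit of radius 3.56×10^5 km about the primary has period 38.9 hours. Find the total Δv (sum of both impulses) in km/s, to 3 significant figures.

From Kepler's third law T² = 4π²r³/μ at r = 3.56×10^5 km, T = 38.9 hours = 38.9 × 3600 s = 1.4004×10^5 s: μ = 4π²r³/T² = 9.08250×10^7 km³/s².
Semi-major axis of the transfer orbit: a_t = (1.800×10^5 + 3.560×10^5)/2 = 2.680×10^5 km.
At r₁ the circular-orbit speed is v₁ = √(μ/r₁) = 22.463 km/s.
On the transfer ellipse at r₁, v² = μ(2/r − 1/a) gives v_p = √[μ(2/r₁ − 1/a_t)] = 25.890 km/s.
First burn Δv₁ = |v_p − v₁| = 3.427 km/s.
Circular speed at r₂: v₂ = √(μ/r₂) = 15.97268 km/s.
Transfer-orbit speed at r₂: v_a = √[μ(2/r₂ − 1/a_t)] = 13.09021 km/s.
Second burn Δv₂ = |v₂ − v_a| = 2.882 km/s.
Δv = Δv₁ + Δv₂ = 3.427 + 2.882 = 6.309 km/s.

Δv = 6.31 km/s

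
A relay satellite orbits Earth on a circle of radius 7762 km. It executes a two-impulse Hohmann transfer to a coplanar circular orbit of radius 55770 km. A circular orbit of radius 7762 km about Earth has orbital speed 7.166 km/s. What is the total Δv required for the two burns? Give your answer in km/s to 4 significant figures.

From the circular-orbit relation v² = μ/r at r = 7762 km: μ = v²r = (7.166)² × 7762 = 3.98591×10^5 km³/s².
The Hohmann ellipse has a_t = (r₁ + r₂)/2 = 31766 km.
At r₁ the circular-orbit speed is v₁ = √(μ/r₁) = 7.166 km/s.
Transfer-orbit speed at r₁ (vis-viva): v_p = √[μ(2/r₁ − 1/a_t)] = 9.495 km/s.
First burn Δv₁ = |v_p − v₁| = 2.329 km/s.
At r₂, v₂ = √(μ/r₂) = 2.6734 km/s.
Transfer-orbit speed at r₂: v_a = √[μ(2/r₂ − 1/a_t)] = 1.3215 km/s.
Second burn Δv₂ = |v₂ − v_a| = 1.352 km/s.
Total Δv = Δv₁ + Δv₂ = 3.681 km/s.

Δv = 3.681 km/s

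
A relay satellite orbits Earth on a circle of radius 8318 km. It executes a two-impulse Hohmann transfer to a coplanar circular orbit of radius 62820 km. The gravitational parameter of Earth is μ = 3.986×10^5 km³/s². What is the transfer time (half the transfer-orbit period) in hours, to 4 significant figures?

Transfer-ellipse semi-major axis a_t = (r₁ + r₂)/2 = (8318 + 62820)/2 = 35569 km.
Half the transfer-orbit period gives t = π√(a_t³/μ) = 33380 s.
Converting: 33380 s ÷ 3600 s/hour = 9.272 hours.

t = 9.272 hours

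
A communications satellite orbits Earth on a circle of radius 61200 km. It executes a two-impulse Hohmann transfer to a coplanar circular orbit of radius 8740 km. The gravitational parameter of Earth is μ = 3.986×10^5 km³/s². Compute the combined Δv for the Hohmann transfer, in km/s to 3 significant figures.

Semi-major axis of the transfer orbit: a_t = (61200 + 8740)/2 = 34970 km.
At r₁ the circular-orbit speed is v₁ = √(μ/r₁) = 2.552 km/s.
Transfer-orbit speed at r₁ (v² = μ(2/r − 1/a)): v_a = √[μ(2/r₁ − 1/a_t)] = 1.276 km/s.
First burn Δv₁ = |v_a − v₁| = 1.276 km/s.
At r₂, v₂ = √(μ/r₂) = 6.753 km/s.
Transfer-orbit speed at r₂: v_p = √[μ(2/r₂ − 1/a_t)] = 8.934 km/s.
Second burn Δv₂ = |v₂ − v_p| = 2.181 km/s.
Δv = Δv₁ + Δv₂ = 1.276 + 2.181 = 3.457 km/s.

Δv = 3.46 km/s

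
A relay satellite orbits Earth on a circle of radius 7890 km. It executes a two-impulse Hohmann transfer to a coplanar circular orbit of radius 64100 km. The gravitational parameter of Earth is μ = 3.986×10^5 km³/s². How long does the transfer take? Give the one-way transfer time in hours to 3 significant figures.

Semi-major axis of the transfer orbit: a_t = (7890 + 64100)/2 = 35995 km.
Half the transfer-orbit period gives t = π√(a_t³/μ) = 33980 s.
Converting: 33980 s ÷ 3600 s/hour = 9.44 hours.

t = 9.44 hours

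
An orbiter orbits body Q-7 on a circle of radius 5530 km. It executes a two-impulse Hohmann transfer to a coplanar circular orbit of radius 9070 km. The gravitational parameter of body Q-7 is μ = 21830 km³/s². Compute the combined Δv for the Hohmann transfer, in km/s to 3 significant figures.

Δv = 0.429 km/s

The Hohmann ellipse has a_t = (r₁ + r₂)/2 = 7300 km.
Circular speed at r₁: v₁ = √(μ/r₁) = √(21830/5530) = 1.98685 km/s.
On the transfer ellipse at r₁, vis-viva gives v_p = √[μ(2/r₁ − 1/a_t)] = 2.21466 km/s.
First burn Δv₁ = |v_p − v₁| = 0.2278 km/s.
At r₂, v₂ = √(μ/r₂) = 1.5514 km/s.
Transfer-orbit speed at r₂: v_a = √[μ(2/r₂ − 1/a_t)] = 1.3503 km/s.
Second burn Δv₂ = |v₂ − v_a| = 0.2011 km/s.
Δv = Δv₁ + Δv₂ = 0.2278 + 0.2011 = 0.4289 km/s.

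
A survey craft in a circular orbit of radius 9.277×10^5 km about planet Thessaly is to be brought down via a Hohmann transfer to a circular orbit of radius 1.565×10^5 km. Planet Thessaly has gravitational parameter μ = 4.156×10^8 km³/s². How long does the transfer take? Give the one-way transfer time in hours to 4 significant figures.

Transfer-ellipse semi-major axis a_t = (r₁ + r₂)/2 = (9.277×10^5 + 1.565×10^5)/2 = 5.421×10^5 km.
Half the transfer-orbit period gives t = π√(a_t³/μ) = 61510 s.
Converting: 61510 s ÷ 3600 s/hour = 17.09 hours.

t = 17.09 hours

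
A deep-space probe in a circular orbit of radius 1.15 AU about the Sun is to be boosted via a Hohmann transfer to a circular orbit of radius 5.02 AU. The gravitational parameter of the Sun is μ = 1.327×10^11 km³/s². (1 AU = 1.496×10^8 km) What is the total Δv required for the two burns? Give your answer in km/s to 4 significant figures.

Δv = 12.83 km/s

In km: r₁ = 1.15 × 1.496×10^8 = 1.7204×10^8 km; r₂ = 5.02 × 1.496×10^8 = 7.50992×10^8 km.
Semi-major axis of the transfer orbit: a_t = (1.7204×10^8 + 7.50992×10^8)/2 = 4.61516×10^8 km.
At r₁ the circular-orbit speed is v₁ = √(μ/r₁) = 27.773 km/s.
Transfer-orbit speed at r₁ (vis-viva equation): v_p = √[μ(2/r₁ − 1/a_t)] = 35.428 km/s.
First burn Δv₁ = |v_p − v₁| = 7.655 km/s.
Circular speed at r₂: v₂ = √(μ/r₂) = 13.293 km/s.
Transfer-orbit speed at r₂: v_a = √[μ(2/r₂ − 1/a_t)] = 8.1159 km/s.
Second burn Δv₂ = |v₂ − v_a| = 5.177 km/s.
Total Δv = Δv₁ + Δv₂ = 12.83 km/s.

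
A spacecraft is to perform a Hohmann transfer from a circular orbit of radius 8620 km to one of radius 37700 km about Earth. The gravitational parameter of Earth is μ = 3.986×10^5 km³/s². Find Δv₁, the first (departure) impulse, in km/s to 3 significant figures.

The Hohmann ellipse has a_t = (r₁ + r₂)/2 = 23160 km.
Circular speed at r = 8620 km: v_c = √(μ/r) = 6.800 km/s.
Transfer-orbit speed at the same r (vis-viva, a = a_t): v_t = √[μ(2/r − 1/a_t)] = 8.676 km/s.
Δv₁ = |v_t − v_c| = |8.676 − 6.800| = 1.876 km/s.

Δv₁ = 1.88 km/s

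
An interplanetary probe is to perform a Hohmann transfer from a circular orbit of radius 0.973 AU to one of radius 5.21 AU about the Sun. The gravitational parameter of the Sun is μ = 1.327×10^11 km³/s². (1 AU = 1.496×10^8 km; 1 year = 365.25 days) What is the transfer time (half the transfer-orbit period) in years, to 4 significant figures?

In km: r₁ = 0.973 × 1.496×10^8 = 1.455608×10^8 km; r₂ = 5.21 × 1.496×10^8 = 7.79416×10^8 km.
The Hohmann ellipse has a_t = (r₁ + r₂)/2 = 4.624884×10^8 km.
Transfer time t = π√(a_t³/μ) = π√((4.624884×10^8)³ / 1.327×10^11) = 8.578×10^7 s.
Converting: 8.578×10^7 s ÷ 3.15576×10^7 s/year (365.25 × 86400) = 2.718 years.

t = 2.718 years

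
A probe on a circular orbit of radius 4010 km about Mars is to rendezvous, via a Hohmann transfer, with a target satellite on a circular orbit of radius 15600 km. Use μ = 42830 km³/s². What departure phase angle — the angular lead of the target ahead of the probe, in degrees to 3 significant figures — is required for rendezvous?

φ = 90.3°

Transfer-ellipse semi-major axis a_t = (r₁ + r₂)/2 = (4010 + 15600)/2 = 9805 km.
Transfer time t = π√(a_t³/μ) = 14740 s.
Target angular speed ω₂ = √(μ/r₂³) = 1.062×10^-4 rad/s.
Angle swept by the target during transfer: ω₂·t = 1.5654 rad = 89.69°.
Arrival is 180° from departure on the ellipse, so φ = 180° − 89.69° = 90.3°.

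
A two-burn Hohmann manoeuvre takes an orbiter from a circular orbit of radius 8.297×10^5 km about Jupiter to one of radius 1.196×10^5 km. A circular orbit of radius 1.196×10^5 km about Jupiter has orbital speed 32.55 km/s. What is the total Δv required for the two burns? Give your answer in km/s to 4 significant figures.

Δv = 16.64 km/s

From the circular-orbit relation v² = μ/r at r = 1.196×10^5 km: μ = v²r = (32.55)² × 1.196×10^5 = 1.26716×10^8 km³/s².
The Hohmann ellipse has a_t = (r₁ + r₂)/2 = 4.7465×10^5 km.
Circular speed at r₁: v₁ = √(μ/r₁) = √(1.26716×10^8/8.297×10^5) = 12.358223 km/s.
On the transfer ellipse at r₁, vis-viva gives v_a = √[μ(2/r₁ − 1/a_t)] = 6.2034728 km/s.
First burn Δv₁ = |v_a − v₁| = 6.1548 km/s.
Circular speed at r₂: v₂ = √(μ/r₂) = 32.550 km/s.
Transfer-orbit speed at r₂: v_p = √[μ(2/r₂ − 1/a_t)] = 43.035 km/s.
Second burn Δv₂ = |v₂ − v_p| = 10.485 km/s.
Total Δv = Δv₁ + Δv₂ = 16.64 km/s.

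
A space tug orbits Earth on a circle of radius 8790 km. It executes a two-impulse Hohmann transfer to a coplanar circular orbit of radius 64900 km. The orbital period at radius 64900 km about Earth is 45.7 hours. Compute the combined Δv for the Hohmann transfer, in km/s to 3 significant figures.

Δv = 3.47 km/s

From Kepler's third law T² = 4π²r³/μ at r = 64900 km, T = 45.7 hours = 45.7 × 3600 s = 1.6452×10^5 s: μ = 4π²r³/T² = 3.98709×10^5 km³/s².
Semi-major axis of the transfer orbit: a_t = (8790 + 64900)/2 = 36845 km.
At r₁ the circular-orbit speed is v₁ = √(μ/r₁) = 6.735 km/s.
Transfer-orbit speed at r₁ (vis-viva equation): v_p = √[μ(2/r₁ − 1/a_t)] = 8.939 km/s.
First burn Δv₁ = |v_p − v₁| = 2.204 km/s.
At r₂, v₂ = √(μ/r₂) = 2.479 km/s.
Transfer-orbit speed at r₂: v_a = √[μ(2/r₂ − 1/a_t)] = 1.211 km/s.
Second burn Δv₂ = |v₂ − v_a| = 1.268 km/s.
Δv = Δv₁ + Δv₂ = 2.204 + 1.268 = 3.472 km/s.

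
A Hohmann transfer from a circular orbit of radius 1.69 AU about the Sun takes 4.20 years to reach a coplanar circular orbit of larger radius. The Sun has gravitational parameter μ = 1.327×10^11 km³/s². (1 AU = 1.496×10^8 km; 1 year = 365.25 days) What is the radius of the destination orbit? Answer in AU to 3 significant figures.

In km: r₁ = 1.69 × 1.496×10^8 = 2.52824×10^8 km.
Transfer time t = 4.20 years × 365.25 × 86400 s = 1.3254192×10^8 s, and t = π√(a_t³/μ).
So a_t = (μ t²/π²)^(1/3) = (1.327×10^11 × (1.3254192×10^8)² / π²)^(1/3) = 6.1815×10^8 km.
Since a_t = (r₁ + r₂)/2, r₂ = 2a_t − r₁ = 2×6.1815×10^8 − 2.52824×10^8 = 9.83476×10^8 km.
In AU: r₂ = 9.83476×10^8 / 1.496×10^8 = 6.57 AU.

r₂ = 6.57 AU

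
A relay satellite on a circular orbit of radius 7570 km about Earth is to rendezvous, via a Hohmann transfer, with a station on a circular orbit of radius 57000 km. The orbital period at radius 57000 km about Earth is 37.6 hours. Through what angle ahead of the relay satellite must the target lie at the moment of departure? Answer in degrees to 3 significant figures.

φ = 103°

From Kepler's third law T² = 4π²r³/μ at r = 57000 km, T = 37.6 hours = 37.6 × 3600 s = 1.3536×10^5 s: μ = 4π²r³/T² = 3.99028×10^5 km³/s².
Transfer-ellipse semi-major axis a_t = (r₁ + r₂)/2 = (7570 + 57000)/2 = 32285 km.
Transfer time t = π√(a_t³/μ) = 28850 s.
The target's mean motion on its circular orbit is ω₂ = √(μ/r₂³) = 4.642×10^-5 rad/s.
Angle swept by the target during transfer: ω₂·t = 1.3392 rad = 76.73°.
The relay satellite traverses 180° on the transfer ellipse, so the target must lead by 180° − 76.73° = 103°.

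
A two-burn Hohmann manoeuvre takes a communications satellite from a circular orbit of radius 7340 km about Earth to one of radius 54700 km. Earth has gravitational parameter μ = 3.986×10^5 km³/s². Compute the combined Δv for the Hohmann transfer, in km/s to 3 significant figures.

Semi-major axis of the transfer orbit: a_t = (7340 + 54700)/2 = 31020 km.
At r₁ the circular-orbit speed is v₁ = √(μ/r₁) = 7.369 km/s.
Transfer-orbit speed at r₁ (v² = μ(2/r − 1/a)): v_p = √[μ(2/r₁ − 1/a_t)] = 9.786 km/s.
First burn Δv₁ = |v_p − v₁| = 2.417 km/s.
Circular speed at r₂: v₂ = √(μ/r₂) = 2.699 km/s.
Transfer-orbit speed at r₂: v_a = √[μ(2/r₂ − 1/a_t)] = 1.313 km/s.
Second burn Δv₂ = |v₂ − v_a| = 1.386 km/s.
Δv = Δv₁ + Δv₂ = 2.417 + 1.386 = 3.803 km/s.

Δv = 3.80 km/s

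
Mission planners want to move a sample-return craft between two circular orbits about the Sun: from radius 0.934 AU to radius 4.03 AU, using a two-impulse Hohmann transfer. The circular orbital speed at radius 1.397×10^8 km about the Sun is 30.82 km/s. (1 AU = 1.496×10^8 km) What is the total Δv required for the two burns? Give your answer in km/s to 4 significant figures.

Δv = 14.19 km/s

From the circular-orbit relation v² = μ/r at r = 1.397×10^8 km: μ = v²r = (30.82)² × 1.397×10^8 = 1.32697×10^11 km³/s².
In km: r₁ = 0.934 × 1.496×10^8 = 1.397264×10^8 km; r₂ = 4.03 × 1.496×10^8 = 6.02888×10^8 km.
Transfer-ellipse semi-major axis a_t = (r₁ + r₂)/2 = (1.397264×10^8 + 6.02888×10^8)/2 = 3.713072×10^8 km.
At r₁ the circular-orbit speed is v₁ = √(μ/r₁) = 30.817 km/s.
Transfer-orbit speed at r₁ (vis-viva): v_p = √[μ(2/r₁ − 1/a_t)] = 39.268 km/s.
First burn Δv₁ = |v_p − v₁| = 8.451 km/s.
Circular speed at r₂: v₂ = √(μ/r₂) = 14.836 km/s.
Transfer-orbit speed at r₂: v_a = √[μ(2/r₂ − 1/a_t)] = 9.1009 km/s.
Second burn Δv₂ = |v₂ − v_a| = 5.735 km/s.
Δv = Δv₁ + Δv₂ = 8.451 + 5.735 = 14.19 km/s.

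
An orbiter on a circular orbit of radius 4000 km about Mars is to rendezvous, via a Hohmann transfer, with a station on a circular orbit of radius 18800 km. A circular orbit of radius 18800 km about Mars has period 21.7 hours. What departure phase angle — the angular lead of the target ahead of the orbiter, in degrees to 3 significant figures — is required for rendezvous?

φ = 95.0°

From Kepler's third law T² = 4π²r³/μ at r = 18800 km, T = 21.7 hours = 21.7 × 3600 s = 78120 s: μ = 4π²r³/T² = 42984.2 km³/s².
The Hohmann ellipse has a_t = (r₁ + r₂)/2 = 11400 km.
Transfer time t = π√(a_t³/μ) = 18443.9 s.
Target angular speed ω₂ = √(μ/r₂³) = 8.04299×10^-5 rad/s.
Angle swept by the target during transfer: ω₂·t = 1.4834 rad = 84.99°.
The orbiter traverses 180° on the transfer ellipse, so the target must lead by 180° − 84.99° = 95.0°.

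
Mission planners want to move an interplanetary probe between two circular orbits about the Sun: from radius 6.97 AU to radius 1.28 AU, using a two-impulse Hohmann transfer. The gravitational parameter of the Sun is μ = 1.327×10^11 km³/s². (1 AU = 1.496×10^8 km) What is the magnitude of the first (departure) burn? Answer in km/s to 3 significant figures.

Δv₁ = 5.00 km/s

In km: r₁ = 6.97 × 1.496×10^8 = 1.042712×10^9 km; r₂ = 1.28 × 1.496×10^8 = 1.91488×10^8 km.
Transfer-ellipse semi-major axis a_t = (r₁ + r₂)/2 = (1.042712×10^9 + 1.91488×10^8)/2 = 6.171×10^8 km.
Circular speed at r = 1.042712×10^9 km: v_c = √(μ/r) = 11.281 km/s.
Vis-viva on the transfer ellipse at r = 1.042712×10^9 km gives v_t = √[μ(2/r − 1/a_t)] = 6.2841 km/s.
Δv₁ = |v_t − v_c| = |6.2841 − 11.281| = 4.997 km/s.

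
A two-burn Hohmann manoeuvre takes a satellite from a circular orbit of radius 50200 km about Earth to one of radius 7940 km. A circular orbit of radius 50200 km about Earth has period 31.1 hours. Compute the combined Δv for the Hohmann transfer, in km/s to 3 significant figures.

Δv = 3.57 km/s

From Kepler's third law T² = 4π²r³/μ at r = 50200 km, T = 31.1 hours = 31.1 × 3600 s = 1.1196×10^5 s: μ = 4π²r³/T² = 3.98424×10^5 km³/s².
Semi-major axis of the transfer orbit: a_t = (50200 + 7940)/2 = 29070 km.
At r₁ the circular-orbit speed is v₁ = √(μ/r₁) = 2.817 km/s.
On the transfer ellipse at r₁, v² = μ(2/r − 1/a) gives v_a = √[μ(2/r₁ − 1/a_t)] = 1.472 km/s.
First burn Δv₁ = |v_a − v₁| = 1.345 km/s.
At r₂, v₂ = √(μ/r₂) = 7.084 km/s.
Transfer-orbit speed at r₂: v_p = √[μ(2/r₂ − 1/a_t)] = 9.309 km/s.
Second burn Δv₂ = |v₂ − v_p| = 2.225 km/s.
Δv = Δv₁ + Δv₂ = 1.345 + 2.225 = 3.570 km/s.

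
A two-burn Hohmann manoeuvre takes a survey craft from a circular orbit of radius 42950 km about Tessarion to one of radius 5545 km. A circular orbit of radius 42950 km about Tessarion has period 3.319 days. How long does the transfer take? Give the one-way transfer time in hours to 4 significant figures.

t = 16.89 hours

From Kepler's third law T² = 4π²r³/μ at r = 42950 km, T = 3.319 days = 3.319 × 86400 s = 2.867616×10^5 s: μ = 4π²r³/T² = 38037.1 km³/s².
Transfer-ellipse semi-major axis a_t = (r₁ + r₂)/2 = (42950 + 5545)/2 = 24247.5 km.
Half the transfer-orbit period gives t = π√(a_t³/μ) = 60820 s.
Converting: 60820 s ÷ 3600 s/hour = 16.89 hours.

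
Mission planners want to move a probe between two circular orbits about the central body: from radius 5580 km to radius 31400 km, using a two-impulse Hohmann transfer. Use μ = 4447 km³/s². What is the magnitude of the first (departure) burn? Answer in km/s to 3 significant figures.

Δv₁ = 0.271 km/s

Semi-major axis of the transfer orbit: a_t = (5580 + 31400)/2 = 18490 km.
Circular speed at r = 5580 km: v_c = √(μ/r) = 0.892722 km/s.
Transfer-orbit speed at the same r (vis-viva, a = a_t): v_t = √[μ(2/r − 1/a_t)] = 1.16336 km/s.
Δv₁ = |v_t − v_c| = |1.16336 − 0.892722| = 0.2706 km/s.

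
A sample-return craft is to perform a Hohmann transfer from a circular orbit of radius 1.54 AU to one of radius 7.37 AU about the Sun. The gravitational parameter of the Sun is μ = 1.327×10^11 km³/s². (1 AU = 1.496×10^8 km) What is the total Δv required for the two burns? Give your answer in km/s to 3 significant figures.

In km: r₁ = 1.54 × 1.496×10^8 = 2.30384×10^8 km; r₂ = 7.37 × 1.496×10^8 = 1.102552×10^9 km.
Semi-major axis of the transfer orbit: a_t = (2.30384×10^8 + 1.102552×10^9)/2 = 6.66468×10^8 km.
Circular speed at r₁: v₁ = √(μ/r₁) = √(1.327×10^11/2.30384×10^8) = 24.000 km/s.
Transfer-orbit speed at r₁ (v² = μ(2/r − 1/a)): v_p = √[μ(2/r₁ − 1/a_t)] = 30.869 km/s.
First burn Δv₁ = |v_p − v₁| = 6.869 km/s.
Circular speed at r₂: v₂ = √(μ/r₂) = 10.971 km/s.
Transfer-orbit speed at r₂: v_a = √[μ(2/r₂ − 1/a_t)] = 6.4502 km/s.
Second burn Δv₂ = |v₂ − v_a| = 4.521 km/s.
Δv = Δv₁ + Δv₂ = 6.869 + 4.521 = 11.39 km/s.

Δv = 11.4 km/s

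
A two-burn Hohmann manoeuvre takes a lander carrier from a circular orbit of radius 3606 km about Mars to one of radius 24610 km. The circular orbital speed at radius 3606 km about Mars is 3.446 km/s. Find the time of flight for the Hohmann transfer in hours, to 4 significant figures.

t = 7.067 hours

From the circular-orbit relation v² = μ/r at r = 3606 km: μ = v²r = (3.446)² × 3606 = 42820.9 km³/s².
The Hohmann ellipse has a_t = (r₁ + r₂)/2 = 14108 km.
Half the transfer-orbit period gives t = π√(a_t³/μ) = 25440 s.
Converting: 25440 s ÷ 3600 s/hour = 7.067 hours.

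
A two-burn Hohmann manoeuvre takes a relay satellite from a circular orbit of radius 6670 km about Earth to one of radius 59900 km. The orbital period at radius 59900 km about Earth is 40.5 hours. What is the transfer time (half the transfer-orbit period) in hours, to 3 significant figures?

t = 8.39 hours

From Kepler's third law T² = 4π²r³/μ at r = 59900 km, T = 40.5 hours = 40.5 × 3600 s = 1.458×10^5 s: μ = 4π²r³/T² = 3.99140×10^5 km³/s².
Transfer-ellipse semi-major axis a_t = (r₁ + r₂)/2 = (6670 + 59900)/2 = 33285 km.
Half the transfer-orbit period gives t = π√(a_t³/μ) = 30200 s.
Converting: 30200 s ÷ 3600 s/hour = 8.39 hours.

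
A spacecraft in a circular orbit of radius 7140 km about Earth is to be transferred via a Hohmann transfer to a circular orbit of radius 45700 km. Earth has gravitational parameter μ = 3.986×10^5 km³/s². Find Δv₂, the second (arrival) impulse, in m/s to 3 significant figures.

The Hohmann ellipse has a_t = (r₁ + r₂)/2 = 26420 km.
Circular speed at r = 45700 km: v_c = √(μ/r) = 2.953 km/s.
Vis-viva on the transfer ellipse at r = 45700 km gives v_t = √[μ(2/r − 1/a_t)] = 1.535 km/s.
Δv₂ = |v_t − v_c| = |1.535 − 2.953| = 1.418 km/s.

Δv₂ = 1420 m/s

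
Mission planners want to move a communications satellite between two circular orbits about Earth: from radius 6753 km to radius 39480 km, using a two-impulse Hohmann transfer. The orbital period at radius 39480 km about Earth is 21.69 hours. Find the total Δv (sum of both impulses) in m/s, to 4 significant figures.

Δv = 3817 m/s

From Kepler's third law T² = 4π²r³/μ at r = 39480 km, T = 21.69 hours = 21.69 × 3600 s = 78084 s: μ = 4π²r³/T² = 3.98444×10^5 km³/s².
The Hohmann ellipse has a_t = (r₁ + r₂)/2 = 23116.5 km.
At r₁ the circular-orbit speed is v₁ = √(μ/r₁) = 7.6813 km/s.
Transfer-orbit speed at r₁ (vis-viva equation): v_p = √[μ(2/r₁ − 1/a_t)] = 10.038 km/s.
First burn Δv₁ = |v_p − v₁| = 2.357 km/s.
At r₂, v₂ = √(μ/r₂) = 3.177 km/s.
Transfer-orbit speed at r₂: v_a = √[μ(2/r₂ − 1/a_t)] = 1.717 km/s.
Second burn Δv₂ = |v₂ − v_a| = 1.460 km/s.
Δv = Δv₁ + Δv₂ = 2.357 + 1.460 = 3.817 km/s.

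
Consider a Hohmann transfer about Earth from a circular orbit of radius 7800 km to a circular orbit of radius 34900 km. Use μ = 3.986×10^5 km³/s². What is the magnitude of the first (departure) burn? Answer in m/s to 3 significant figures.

The Hohmann ellipse has a_t = (r₁ + r₂)/2 = 21350 km.
Circular speed at r = 7800 km: v_c = √(μ/r) = 7.149 km/s.
Transfer-orbit speed at the same r (vis-viva, a = a_t): v_t = √[μ(2/r − 1/a_t)] = 9.140 km/s.
Δv₁ = |v_t − v_c| = |9.140 − 7.149| = 1.991 km/s.

Δv₁ = 1990 m/s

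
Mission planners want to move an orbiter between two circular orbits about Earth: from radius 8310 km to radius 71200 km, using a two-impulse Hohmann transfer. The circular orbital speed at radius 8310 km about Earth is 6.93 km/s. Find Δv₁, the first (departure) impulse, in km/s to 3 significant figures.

From the circular-orbit relation v² = μ/r at r = 8310 km: μ = v²r = (6.93)² × 8310 = 3.99087×10^5 km³/s².
The Hohmann ellipse has a_t = (r₁ + r₂)/2 = 39755 km.
Circular speed at r = 8310 km: v_c = √(μ/r) = 6.930 km/s.
Transfer-orbit speed at the same r (vis-viva, a = a_t): v_t = √[μ(2/r − 1/a_t)] = 9.274 km/s.
Δv₁ = |v_t − v_c| = |9.274 − 6.930| = 2.344 km/s.

Δv₁ = 2.34 km/s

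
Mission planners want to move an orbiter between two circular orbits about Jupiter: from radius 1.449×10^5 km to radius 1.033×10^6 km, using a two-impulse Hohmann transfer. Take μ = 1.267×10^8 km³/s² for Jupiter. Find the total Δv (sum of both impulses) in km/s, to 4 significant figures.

Δv = 15.17 km/s

Transfer-ellipse semi-major axis a_t = (r₁ + r₂)/2 = (1.449×10^5 + 1.033×10^6)/2 = 5.8895×10^5 km.
At r₁ the circular-orbit speed is v₁ = √(μ/r₁) = 29.570 km/s.
Transfer-orbit speed at r₁ (v² = μ(2/r − 1/a)): v_p = √[μ(2/r₁ − 1/a_t)] = 39.162 km/s.
First burn Δv₁ = |v_p − v₁| = 9.592 km/s.
At r₂, v₂ = √(μ/r₂) = 11.075 km/s.
Transfer-orbit speed at r₂: v_a = √[μ(2/r₂ − 1/a_t)] = 5.4933 km/s.
Second burn Δv₂ = |v₂ − v_a| = 5.582 km/s.
Total Δv = Δv₁ + Δv₂ = 15.17 km/s.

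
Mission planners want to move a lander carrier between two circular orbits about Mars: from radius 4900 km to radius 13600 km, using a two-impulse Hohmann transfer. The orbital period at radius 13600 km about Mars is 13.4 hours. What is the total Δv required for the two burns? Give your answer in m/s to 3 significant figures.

From Kepler's third law T² = 4π²r³/μ at r = 13600 km, T = 13.4 hours = 13.4 × 3600 s = 48240 s: μ = 4π²r³/T² = 42673.9 km³/s².
Semi-major axis of the transfer orbit: a_t = (4900 + 13600)/2 = 9250 km.
Circular speed at r₁: v₁ = √(μ/r₁) = √(42673.9/4900) = 2.9511 km/s.
Transfer-orbit speed at r₁ (v² = μ(2/r − 1/a)): v_p = √[μ(2/r₁ − 1/a_t)] = 3.5783 km/s.
First burn Δv₁ = |v_p − v₁| = 0.6272 km/s.
At r₂, v₂ = √(μ/r₂) = 1.7714 km/s.
Transfer-orbit speed at r₂: v_a = √[μ(2/r₂ − 1/a_t)] = 1.2893 km/s.
Second burn Δv₂ = |v₂ − v_a| = 0.4821 km/s.
Total Δv = Δv₁ + Δv₂ = 1.109 km/s.

Δv = 1110 m/s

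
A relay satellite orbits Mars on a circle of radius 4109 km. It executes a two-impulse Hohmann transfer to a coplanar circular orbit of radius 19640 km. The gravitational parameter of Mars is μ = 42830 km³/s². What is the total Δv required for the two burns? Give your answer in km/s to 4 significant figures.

The Hohmann ellipse has a_t = (r₁ + r₂)/2 = 11874.5 km.
At r₁ the circular-orbit speed is v₁ = √(μ/r₁) = 3.2285 km/s.
On the transfer ellipse at r₁, vis-viva gives v_p = √[μ(2/r₁ − 1/a_t)] = 4.1521 km/s.
First burn Δv₁ = |v_p − v₁| = 0.9236 km/s.
Circular speed at r₂: v₂ = √(μ/r₂) = 1.4767 km/s.
Transfer-orbit speed at r₂: v_a = √[μ(2/r₂ − 1/a_t)] = 0.86869 km/s.
Second burn Δv₂ = |v₂ − v_a| = 0.6080 km/s.
Total Δv = Δv₁ + Δv₂ = 1.532 km/s.

Δv = 1.532 km/s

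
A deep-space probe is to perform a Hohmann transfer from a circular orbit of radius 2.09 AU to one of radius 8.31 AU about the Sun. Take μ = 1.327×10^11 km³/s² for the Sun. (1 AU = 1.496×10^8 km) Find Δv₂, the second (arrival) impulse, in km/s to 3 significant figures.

In km: r₁ = 2.09 × 1.496×10^8 = 3.12664×10^8 km; r₂ = 8.31 × 1.496×10^8 = 1.243176×10^9 km.
Transfer-ellipse semi-major axis a_t = (r₁ + r₂)/2 = (3.12664×10^8 + 1.243176×10^9)/2 = 7.7792×10^8 km.
Circular speed at r = 1.243176×10^9 km: v_c = √(μ/r) = 10.332 km/s.
Vis-viva on the transfer ellipse at r = 1.243176×10^9 km gives v_t = √[μ(2/r − 1/a_t)] = 6.5500 km/s.
Δv₂ = |v_t − v_c| = |6.5500 − 10.332| = 3.782 km/s.

Δv₂ = 3.78 km/s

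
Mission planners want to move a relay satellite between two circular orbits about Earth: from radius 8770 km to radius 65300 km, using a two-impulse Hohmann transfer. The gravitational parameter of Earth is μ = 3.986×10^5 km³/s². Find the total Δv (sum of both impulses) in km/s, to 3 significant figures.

The Hohmann ellipse has a_t = (r₁ + r₂)/2 = 37035 km.
At r₁ the circular-orbit speed is v₁ = √(μ/r₁) = 6.7417 km/s.
On the transfer ellipse at r₁, vis-viva gives v_p = √[μ(2/r₁ − 1/a_t)] = 8.9520 km/s.
First burn Δv₁ = |v_p − v₁| = 2.2103 km/s.
At r₂, v₂ = √(μ/r₂) = 2.4707 km/s.
Transfer-orbit speed at r₂: v_a = √[μ(2/r₂ − 1/a_t)] = 1.2023 km/s.
Second burn Δv₂ = |v₂ − v_a| = 1.2684 km/s.
Total Δv = Δv₁ + Δv₂ = 3.479 km/s.

Δv = 3.48 km/s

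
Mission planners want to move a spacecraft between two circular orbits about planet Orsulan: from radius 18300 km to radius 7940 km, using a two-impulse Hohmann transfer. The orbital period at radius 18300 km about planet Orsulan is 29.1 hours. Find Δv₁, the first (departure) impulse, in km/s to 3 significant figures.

From Kepler's third law T² = 4π²r³/μ at r = 18300 km, T = 29.1 hours = 29.1 × 3600 s = 1.0476×10^5 s: μ = 4π²r³/T² = 22045.6 km³/s².
Transfer-ellipse semi-major axis a_t = (r₁ + r₂)/2 = (18300 + 7940)/2 = 13120 km.
On the circular orbit at r = 18300 km, v_c = √(μ/r) = 1.09758 km/s.
Vis-viva on the transfer ellipse at r = 18300 km gives v_t = √[μ(2/r − 1/a_t)] = 0.853845 km/s.
Δv₁ = |v_t − v_c| = |0.853845 − 1.09758| = 0.2437 km/s.

Δv₁ = 0.244 km/s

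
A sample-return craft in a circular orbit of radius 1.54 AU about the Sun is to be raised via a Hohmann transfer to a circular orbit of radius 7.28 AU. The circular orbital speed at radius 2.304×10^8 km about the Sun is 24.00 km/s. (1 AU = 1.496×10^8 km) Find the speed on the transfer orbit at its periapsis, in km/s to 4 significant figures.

v = 30.84 km/s

From the circular-orbit relation v² = μ/r at r = 2.304×10^8 km: μ = v²r = (24.00)² × 2.304×10^8 = 1.32710×10^11 km³/s².
In km: r₁ = 1.54 × 1.496×10^8 = 2.30384×10^8 km; r₂ = 7.28 × 1.496×10^8 = 1.089088×10^9 km.
The Hohmann ellipse has a_t = (r₁ + r₂)/2 = 6.59736×10^8 km.
At periapsis, r = 2.30384×10^8 km.
Applying v² = μ(2/r − 1/a_t): v = 30.84 km/s.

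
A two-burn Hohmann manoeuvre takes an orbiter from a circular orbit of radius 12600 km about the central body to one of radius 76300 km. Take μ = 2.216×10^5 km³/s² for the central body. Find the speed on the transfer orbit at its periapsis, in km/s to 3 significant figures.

v = 5.49 km/s

Semi-major axis of the transfer orbit: a_t = (12600 + 76300)/2 = 44450 km.
The periapsis of the transfer ellipse is at r = 12600 km.
From the vis-viva equation, v = √[μ(2/r − 1/a_t)] = 5.494 km/s.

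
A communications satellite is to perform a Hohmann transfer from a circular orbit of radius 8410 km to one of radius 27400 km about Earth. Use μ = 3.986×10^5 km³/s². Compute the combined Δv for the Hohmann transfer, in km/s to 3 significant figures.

Δv = 2.83 km/s

Transfer-ellipse semi-major axis a_t = (r₁ + r₂)/2 = (8410 + 27400)/2 = 17905 km.
Circular speed at r₁: v₁ = √(μ/r₁) = √(3.986×10^5/8410) = 6.884 km/s.
On the transfer ellipse at r₁, vis-viva gives v_p = √[μ(2/r₁ − 1/a_t)] = 8.516 km/s.
First burn Δv₁ = |v_p − v₁| = 1.632 km/s.
Circular speed at r₂: v₂ = √(μ/r₂) = 3.814 km/s.
Transfer-orbit speed at r₂: v_a = √[μ(2/r₂ − 1/a_t)] = 2.614 km/s.
Second burn Δv₂ = |v₂ − v_a| = 1.200 km/s.
Total Δv = Δv₁ + Δv₂ = 2.832 km/s.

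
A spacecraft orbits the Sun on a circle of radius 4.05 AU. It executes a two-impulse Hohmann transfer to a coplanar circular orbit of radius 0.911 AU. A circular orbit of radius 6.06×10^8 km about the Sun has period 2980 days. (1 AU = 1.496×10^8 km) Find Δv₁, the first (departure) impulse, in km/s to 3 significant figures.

From Kepler's third law T² = 4π²r³/μ at r = 6.06×10^8 km, T = 2980 days = 2980 × 86400 s = 2.57472×10^8 s: μ = 4π²r³/T² = 1.32531×10^11 km³/s².
In km: r₁ = 4.05 × 1.496×10^8 = 6.0588×10^8 km; r₂ = 0.911 × 1.496×10^8 = 1.362856×10^8 km.
Transfer-ellipse semi-major axis a_t = (r₁ + r₂)/2 = (6.0588×10^8 + 1.362856×10^8)/2 = 3.710828×10^8 km.
On the circular orbit at r = 6.0588×10^8 km, v_c = √(μ/r) = 14.79 km/s.
Vis-viva on the transfer ellipse at r = 6.0588×10^8 km gives v_t = √[μ(2/r − 1/a_t)] = 8.963 km/s.
Δv₁ = |v_t − v_c| = |8.963 − 14.79| = 5.827 km/s.

Δv₁ = 5.83 km/s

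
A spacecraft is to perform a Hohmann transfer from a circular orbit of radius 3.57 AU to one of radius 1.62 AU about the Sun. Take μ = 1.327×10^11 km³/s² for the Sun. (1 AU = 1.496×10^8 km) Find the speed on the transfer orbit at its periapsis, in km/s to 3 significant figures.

v = 27.4 km/s

In km: r₁ = 3.57 × 1.496×10^8 = 5.34072×10^8 km; r₂ = 1.62 × 1.496×10^8 = 2.42352×10^8 km.
Transfer-ellipse semi-major axis a_t = (r₁ + r₂)/2 = (5.34072×10^8 + 2.42352×10^8)/2 = 3.88212×10^8 km.
At periapsis, r = 2.42352×10^8 km.
Applying v² = μ(2/r − 1/a_t): v = 27.45 km/s.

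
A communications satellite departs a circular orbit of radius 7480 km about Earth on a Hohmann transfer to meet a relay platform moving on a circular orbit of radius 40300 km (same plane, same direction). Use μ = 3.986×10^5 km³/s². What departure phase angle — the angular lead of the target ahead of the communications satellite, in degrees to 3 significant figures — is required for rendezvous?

φ = 97.8°

The Hohmann ellipse has a_t = (r₁ + r₂)/2 = 23890 km.
Transfer time t = π√(a_t³/μ) = 18370 s.
The target's mean motion on its circular orbit is ω₂ = √(μ/r₂³) = 7.804×10^-5 rad/s.
Angle swept by the target during transfer: ω₂·t = 1.434 rad = 82.16°.
The communications satellite traverses 180° on the transfer ellipse, so the target must lead by 180° − 82.16° = 97.8°.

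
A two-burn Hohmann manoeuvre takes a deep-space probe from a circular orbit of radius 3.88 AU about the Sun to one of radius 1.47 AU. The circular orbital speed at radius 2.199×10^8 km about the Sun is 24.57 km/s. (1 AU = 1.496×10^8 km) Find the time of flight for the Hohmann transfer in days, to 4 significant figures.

From the circular-orbit relation v² = μ/r at r = 2.199×10^8 km: μ = v²r = (24.57)² × 2.199×10^8 = 1.32750×10^11 km³/s².
In km: r₁ = 3.88 × 1.496×10^8 = 5.80448×10^8 km; r₂ = 1.47 × 1.496×10^8 = 2.19912×10^8 km.
Semi-major axis of the transfer orbit: a_t = (5.80448×10^8 + 2.19912×10^8)/2 = 4.0018×10^8 km.
By Kepler's third law the transfer-orbit period is T = 2π√(a_t³/μ), so t = T/2 = 6.9026×10^7 s.
Converting: 6.9026×10^7 s ÷ 86400 s/day = 798.9 days.

t = 798.9 days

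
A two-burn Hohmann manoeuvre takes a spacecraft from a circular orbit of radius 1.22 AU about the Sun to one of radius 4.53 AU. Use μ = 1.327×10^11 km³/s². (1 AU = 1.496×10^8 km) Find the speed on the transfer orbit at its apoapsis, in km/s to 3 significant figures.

v = 9.12 km/s

In km: r₁ = 1.22 × 1.496×10^8 = 1.82512×10^8 km; r₂ = 4.53 × 1.496×10^8 = 6.77688×10^8 km.
Semi-major axis of the transfer orbit: a_t = (1.82512×10^8 + 6.77688×10^8)/2 = 4.301×10^8 km.
The apoapsis of the transfer ellipse is at r = 6.77688×10^8 km.
From the vis-viva equation, v = √[μ(2/r − 1/a_t)] = 9.116 km/s.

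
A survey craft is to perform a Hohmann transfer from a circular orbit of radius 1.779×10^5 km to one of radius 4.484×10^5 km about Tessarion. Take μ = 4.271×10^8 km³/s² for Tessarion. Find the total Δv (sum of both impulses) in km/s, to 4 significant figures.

Transfer-ellipse semi-major axis a_t = (r₁ + r₂)/2 = (1.779×10^5 + 4.484×10^5)/2 = 3.1315×10^5 km.
Circular speed at r₁: v₁ = √(μ/r₁) = √(4.271×10^8/1.779×10^5) = 48.998 km/s.
Transfer-orbit speed at r₁ (v² = μ(2/r − 1/a)): v_p = √[μ(2/r₁ − 1/a_t)] = 58.632 km/s.
First burn Δv₁ = |v_p − v₁| = 9.6340 km/s.
At r₂, v₂ = √(μ/r₂) = 30.86256 km/s.
Transfer-orbit speed at r₂: v_a = √[μ(2/r₂ − 1/a_t)] = 23.26182 km/s.
Second burn Δv₂ = |v₂ − v_a| = 7.6007 km/s.
Δv = Δv₁ + Δv₂ = 9.6340 + 7.6007 = 17.23 km/s.

Δv = 17.23 km/s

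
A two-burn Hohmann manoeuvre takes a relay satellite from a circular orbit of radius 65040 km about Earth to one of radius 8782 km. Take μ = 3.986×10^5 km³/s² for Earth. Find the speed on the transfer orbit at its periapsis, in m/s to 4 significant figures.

Semi-major axis of the transfer orbit: a_t = (65040 + 8782)/2 = 36911 km.
The periapsis of the transfer ellipse is at r = 8782 km.
From the vis-viva equation, v = √[μ(2/r − 1/a_t)] = 8.943 km/s.

v = 8943 m/s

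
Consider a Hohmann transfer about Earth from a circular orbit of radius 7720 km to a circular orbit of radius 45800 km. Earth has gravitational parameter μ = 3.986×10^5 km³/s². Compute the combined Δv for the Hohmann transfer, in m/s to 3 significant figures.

Δv = 3580 m/s

The Hohmann ellipse has a_t = (r₁ + r₂)/2 = 26760 km.
At r₁ the circular-orbit speed is v₁ = √(μ/r₁) = 7.18555 km/s.
On the transfer ellipse at r₁, vis-viva equation gives v_p = √[μ(2/r₁ − 1/a_t)] = 9.40047 km/s.
First burn Δv₁ = |v_p − v₁| = 2.21492 km/s.
Circular speed at r₂: v₂ = √(μ/r₂) = 2.95009 km/s.
Transfer-orbit speed at r₂: v_a = √[μ(2/r₂ − 1/a_t)] = 1.58453 km/s.
Second burn Δv₂ = |v₂ − v_a| = 1.36556 km/s.
Δv = Δv₁ + Δv₂ = 2.21492 + 1.36556 = 3.580 km/s.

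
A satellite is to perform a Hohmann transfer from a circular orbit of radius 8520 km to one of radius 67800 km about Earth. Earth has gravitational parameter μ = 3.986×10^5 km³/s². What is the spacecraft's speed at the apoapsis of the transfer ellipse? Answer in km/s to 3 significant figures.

v = 1.15 km/s

Transfer-ellipse semi-major axis a_t = (r₁ + r₂)/2 = (8520 + 67800)/2 = 38160 km.
At apoapsis, r = 67800 km.
Vis-viva: v = √[μ(2/r − 1/a_t)] = √[3.986×10^5 × (2/67800 − 1/38160)] = 1.146 km/s.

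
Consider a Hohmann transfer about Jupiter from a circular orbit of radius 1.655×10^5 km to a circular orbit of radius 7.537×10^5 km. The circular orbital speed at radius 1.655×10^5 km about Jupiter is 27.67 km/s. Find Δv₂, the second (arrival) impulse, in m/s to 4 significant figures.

From the circular-orbit relation v² = μ/r at r = 1.655×10^5 km: μ = v²r = (27.67)² × 1.655×10^5 = 1.26712×10^8 km³/s².
Transfer-ellipse semi-major axis a_t = (r₁ + r₂)/2 = (1.655×10^5 + 7.537×10^5)/2 = 4.596×10^5 km.
On the circular orbit at r = 7.537×10^5 km, v_c = √(μ/r) = 12.966 km/s.
Vis-viva on the transfer ellipse at r = 7.537×10^5 km gives v_t = √[μ(2/r − 1/a_t)] = 7.7807 km/s.
Δv₂ = |v_t − v_c| = |7.7807 − 12.966| = 5.185 km/s.

Δv₂ = 5185 m/s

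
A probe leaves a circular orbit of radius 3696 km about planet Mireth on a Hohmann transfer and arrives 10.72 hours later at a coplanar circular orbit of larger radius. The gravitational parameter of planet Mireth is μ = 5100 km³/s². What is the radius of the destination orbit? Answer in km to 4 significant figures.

r₂ = 14630 km

Transfer time t = 10.72 hours = 38592 s, and t = π√(a_t³/μ).
So a_t = (μ t²/π²)^(1/3) = (5100 × (38592)² / π²)^(1/3) = 9164.1 km.
Since a_t = (r₁ + r₂)/2, r₂ = 2a_t − r₁ = 2×9164.1 − 3696 = 14632.2 km.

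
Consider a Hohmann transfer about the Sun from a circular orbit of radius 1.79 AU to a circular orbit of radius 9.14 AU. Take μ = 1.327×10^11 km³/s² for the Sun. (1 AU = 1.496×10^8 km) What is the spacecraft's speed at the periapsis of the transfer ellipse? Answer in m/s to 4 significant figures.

In km: r₁ = 1.79 × 1.496×10^8 = 2.67784×10^8 km; r₂ = 9.14 × 1.496×10^8 = 1.367344×10^9 km.
Transfer-ellipse semi-major axis a_t = (r₁ + r₂)/2 = (2.67784×10^8 + 1.367344×10^9)/2 = 8.17564×10^8 km.
At periapsis, r = 2.67784×10^8 km.
From the vis-viva equation, v = √[μ(2/r − 1/a_t)] = 28.79 km/s.

v = 28790 m/s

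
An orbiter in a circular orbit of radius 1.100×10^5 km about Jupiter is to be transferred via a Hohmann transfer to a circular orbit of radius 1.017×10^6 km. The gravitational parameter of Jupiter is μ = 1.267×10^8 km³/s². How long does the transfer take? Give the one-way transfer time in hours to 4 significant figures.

The Hohmann ellipse has a_t = (r₁ + r₂)/2 = 5.635×10^5 km.
Transfer time t = π√(a_t³/μ) = π√((5.635×10^5)³ / 1.267×10^8) = 1.1806×10^5 s.
Converting: 1.1806×10^5 s ÷ 3600 s/hour = 32.79 hours.

t = 32.79 hours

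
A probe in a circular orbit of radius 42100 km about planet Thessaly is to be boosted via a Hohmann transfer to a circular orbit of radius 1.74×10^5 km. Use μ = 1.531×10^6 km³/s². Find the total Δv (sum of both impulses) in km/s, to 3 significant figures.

Δv = 2.74 km/s

Transfer-ellipse semi-major axis a_t = (r₁ + r₂)/2 = (42100 + 1.740×10^5)/2 = 1.0805×10^5 km.
At r₁ the circular-orbit speed is v₁ = √(μ/r₁) = 6.0304 km/s.
Transfer-orbit speed at r₁ (v² = μ(2/r − 1/a)): v_p = √[μ(2/r₁ − 1/a_t)] = 7.6526 km/s.
First burn Δv₁ = |v_p − v₁| = 1.622 km/s.
Circular speed at r₂: v₂ = √(μ/r₂) = 2.9663 km/s.
Transfer-orbit speed at r₂: v_a = √[μ(2/r₂ − 1/a_t)] = 1.8516 km/s.
Second burn Δv₂ = |v₂ − v_a| = 1.115 km/s.
Total Δv = Δv₁ + Δv₂ = 2.737 km/s.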